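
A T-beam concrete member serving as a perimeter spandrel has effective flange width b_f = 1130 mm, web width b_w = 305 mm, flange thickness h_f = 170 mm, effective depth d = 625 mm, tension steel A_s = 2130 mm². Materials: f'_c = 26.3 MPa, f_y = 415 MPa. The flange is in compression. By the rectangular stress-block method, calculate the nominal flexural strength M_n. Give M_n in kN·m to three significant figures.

Tension: T = A_s f_y = 2130 × 415 = 883950 N.
Try a within the flange: a = T/(0.85 f'_c b_f) = 883950/(0.85 × 26.3 × 1130) = 34.99 mm.
Since a = 34.99 ≤ h_f = 170 mm, the stress block lies entirely in the flange; analyse as a rectangular beam of width b_f.
M_n = T(d − a/2) = 883950 × (625 − 17.495) = 537.00 × 10⁶ N·mm.
M_n = 537.00 kN·m.

M_n ≈ 537 kN·m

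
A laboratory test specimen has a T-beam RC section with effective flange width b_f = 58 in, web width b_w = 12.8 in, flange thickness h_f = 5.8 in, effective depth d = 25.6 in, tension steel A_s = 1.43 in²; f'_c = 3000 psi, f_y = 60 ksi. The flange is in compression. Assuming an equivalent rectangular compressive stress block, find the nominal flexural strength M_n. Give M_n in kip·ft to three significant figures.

M_n ≈ 181 kip·ft

Tension: T = A_s f_y = 1.43 × 60 = 85.8 kips.
Try a within the flange: a = T/(0.85 f'_c b_f) = 85.8/(0.85 × 3 × 58) = 0.580 in.
Since a = 0.580 ≤ h_f = 5.8 in, the stress block lies entirely in the flange; analyse as a rectangular beam of width b_f.
M_n = T(d − a/2) = 85.8 × (25.6 − 0.29) = 2171.6 kip·in.
M_n = 2171.6/12 = 180.97 kip·ft.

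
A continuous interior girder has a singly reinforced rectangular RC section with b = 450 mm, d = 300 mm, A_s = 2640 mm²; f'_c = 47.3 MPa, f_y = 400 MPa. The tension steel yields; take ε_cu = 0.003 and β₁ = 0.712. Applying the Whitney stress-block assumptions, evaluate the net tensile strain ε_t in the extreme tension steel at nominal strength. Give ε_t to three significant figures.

ε_t ≈ 0.00798

a = A_s f_y/(0.85 f'_c b) = 58.37 mm.
β₁ = 0.712, so c = a/β₁ = 58.37/0.712 = 81.98 mm.
From the linear strain diagram with ε_cu = 0.003: ε_t = 0.003 (d − c)/c = 0.003 × (300 − 81.98)/81.98 = 0.00798.
Since ε_t ≥ 0.005, the section is tension-controlled.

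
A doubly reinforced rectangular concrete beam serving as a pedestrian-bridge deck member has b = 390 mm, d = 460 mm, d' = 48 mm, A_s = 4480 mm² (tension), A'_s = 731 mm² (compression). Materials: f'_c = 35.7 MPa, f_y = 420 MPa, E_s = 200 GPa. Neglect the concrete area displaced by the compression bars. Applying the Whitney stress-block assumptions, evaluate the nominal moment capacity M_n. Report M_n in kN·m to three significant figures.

M_n ≈ 746 kN·m

Assume both tension and compression steel yield.
Net tension couple steel: A_s − A'_s = 3749 mm².
a = (A_s − A'_s) f_y / (0.85 f'_c b) = 1574580/(0.85 × 35.7 × 390) = 133.05 mm.
c = a/β₁ = 133.05/0.795 = 167.36 mm; ε'_s = 0.003(c − d')/c = 0.0021 ≥ f_y/E_s = 0.0021, so compression steel does yield.
M_n = (A_s − A'_s) f_y (d − a/2) + A'_s f_y (d − d') = [1574580 × (460 − 66.525) + 307020 × (460 − 48)] × 10⁻⁶ = 619.56 + 126.49 = 746.05 kN·m.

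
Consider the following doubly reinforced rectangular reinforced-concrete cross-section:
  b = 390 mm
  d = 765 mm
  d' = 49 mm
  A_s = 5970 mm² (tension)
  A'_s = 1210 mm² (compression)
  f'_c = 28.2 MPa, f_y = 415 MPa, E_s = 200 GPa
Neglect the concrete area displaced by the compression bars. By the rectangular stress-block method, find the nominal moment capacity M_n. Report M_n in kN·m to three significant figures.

M_n ≈ 1660 kN·m

Assume both tension and compression steel yield.
Net tension couple steel: A_s − A'_s = 4760 mm².
a = (A_s − A'_s) f_y / (0.85 f'_c b) = 1975400/(0.85 × 28.2 × 390) = 211.31 mm.
c = a/β₁ = 211.31/0.849 = 248.89 mm; ε'_s = 0.003(c − d')/c = 0.0024 ≥ f_y/E_s = 0.0021, so compression steel does yield.
M_n = (A_s − A'_s) f_y (d − a/2) + A'_s f_y (d − d') = [1975400 × (765 − 105.655) + 502150 × (765 − 49)] × 10⁻⁶ = 1302.47 + 359.54 = 1662.01 kN·m.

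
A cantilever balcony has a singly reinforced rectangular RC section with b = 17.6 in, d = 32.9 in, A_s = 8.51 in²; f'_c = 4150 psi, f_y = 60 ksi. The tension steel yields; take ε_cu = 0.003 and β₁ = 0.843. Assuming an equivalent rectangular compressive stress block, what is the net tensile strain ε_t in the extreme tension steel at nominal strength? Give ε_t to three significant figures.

a = A_s f_y/(0.85 f'_c b) = 8.224 in.
β₁ = 0.843, so c = a/β₁ = 8.224/0.843 = 9.756 in.
From the linear strain diagram with ε_cu = 0.003: ε_t = 0.003 (d − c)/c = 0.003 × (32.9 − 9.756)/9.756 = 0.00712.
Since ε_t ≥ 0.005, the section is tension-controlled.

ε_t ≈ 0.00712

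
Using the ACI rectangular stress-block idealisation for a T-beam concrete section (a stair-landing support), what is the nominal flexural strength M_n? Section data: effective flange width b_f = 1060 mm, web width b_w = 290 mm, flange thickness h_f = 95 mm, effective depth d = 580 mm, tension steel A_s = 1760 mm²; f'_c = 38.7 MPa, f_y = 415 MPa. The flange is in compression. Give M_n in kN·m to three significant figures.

Tension: T = A_s f_y = 1760 × 415 = 730400 N.
Try a within the flange: a = T/(0.85 f'_c b_f) = 730400/(0.85 × 38.7 × 1060) = 20.95 mm.
Since a = 20.95 ≤ h_f = 95 mm, the stress block lies entirely in the flange; analyse as a rectangular beam of width b_f.
M_n = T(d − a/2) = 730400 × (580 − 10.475) = 415.98 × 10⁶ N·mm.
M_n = 415.98 kN·m.

M_n ≈ 416 kN·m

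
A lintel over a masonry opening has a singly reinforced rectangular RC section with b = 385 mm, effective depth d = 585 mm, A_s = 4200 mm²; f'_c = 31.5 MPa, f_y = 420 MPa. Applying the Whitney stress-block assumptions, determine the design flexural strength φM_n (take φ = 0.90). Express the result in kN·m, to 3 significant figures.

T = A_s f_y = 4200 × 420 = 1764000 N = 1764 kN.
From C = T: a = T/(0.85 f'_c b) = 1764000/(0.85 × 31.5 × 385) = 171.12 mm.
M_n = T(d − a/2) = 1764 kN × (585 − 85.56) mm = 881.01 kN·m.
φM_n = 0.90 × 881.01 = 792.91 kN·m.

φM_n ≈ 793 kN·m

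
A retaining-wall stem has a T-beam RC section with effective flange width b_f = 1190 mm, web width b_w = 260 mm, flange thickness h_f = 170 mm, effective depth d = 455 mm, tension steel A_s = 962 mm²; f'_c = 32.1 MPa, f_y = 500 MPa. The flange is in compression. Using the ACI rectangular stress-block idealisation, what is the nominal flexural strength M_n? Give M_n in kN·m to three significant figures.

Tension: T = A_s f_y = 962 × 500 = 481000 N.
Try a within the flange: a = T/(0.85 f'_c b_f) = 481000/(0.85 × 32.1 × 1190) = 14.81 mm.
Since a = 14.81 ≤ h_f = 170 mm, the stress block lies entirely in the flange; analyse as a rectangular beam of width b_f.
M_n = T(d − a/2) = 481000 × (455 − 7.405) = 215.29 × 10⁶ N·mm.
M_n = 215.29 kN·m.

M_n ≈ 215 kN·m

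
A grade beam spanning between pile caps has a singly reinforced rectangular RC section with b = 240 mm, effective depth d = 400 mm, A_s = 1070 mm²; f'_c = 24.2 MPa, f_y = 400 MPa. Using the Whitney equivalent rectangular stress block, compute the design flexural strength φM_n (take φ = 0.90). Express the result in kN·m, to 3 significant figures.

T = A_s f_y = 1070 × 400 = 428000 N = 428 kN.
From C = T: a = T/(0.85 f'_c b) = 428000/(0.85 × 24.2 × 240) = 86.70 mm.
M_n = T(d − a/2) = 428 kN × (400 − 43.35) mm = 152.65 kN·m.
φM_n = 0.90 × 152.65 = 137.39 kN·m.

φM_n ≈ 137 kN·m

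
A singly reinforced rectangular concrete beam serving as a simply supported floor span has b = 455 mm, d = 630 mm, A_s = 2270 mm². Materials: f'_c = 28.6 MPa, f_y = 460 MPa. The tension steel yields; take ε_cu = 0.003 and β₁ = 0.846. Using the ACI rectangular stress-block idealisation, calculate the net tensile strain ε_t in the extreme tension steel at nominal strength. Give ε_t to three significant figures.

a = A_s f_y/(0.85 f'_c b) = 94.40 mm.
β₁ = 0.846, so c = a/β₁ = 94.40/0.846 = 111.58 mm.
From the linear strain diagram with ε_cu = 0.003: ε_t = 0.003 (d − c)/c = 0.003 × (630 − 111.58)/111.58 = 0.0139.
Since ε_t ≥ 0.005, the section is tension-controlled.

ε_t ≈ 0.0139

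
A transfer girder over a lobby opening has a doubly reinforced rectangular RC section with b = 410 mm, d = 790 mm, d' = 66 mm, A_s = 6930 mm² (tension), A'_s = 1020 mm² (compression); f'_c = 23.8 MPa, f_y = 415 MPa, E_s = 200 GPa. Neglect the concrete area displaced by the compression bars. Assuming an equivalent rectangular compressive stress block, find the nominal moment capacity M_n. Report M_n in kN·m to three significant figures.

M_n ≈ 1880 kN·m

Assume both tension and compression steel yield.
Net tension couple steel: A_s − A'_s = 5910 mm².
a = (A_s − A'_s) f_y / (0.85 f'_c b) = 2452650/(0.85 × 23.8 × 410) = 295.70 mm.
c = a/β₁ = 295.70/0.85 = 347.88 mm; ε'_s = 0.003(c − d')/c = 0.0024 ≥ f_y/E_s = 0.0021, so compression steel does yield.
M_n = (A_s − A'_s) f_y (d − a/2) + A'_s f_y (d − d') = [2452650 × (790 − 147.85) + 423300 × (790 − 66)] × 10⁻⁶ = 1574.97 + 306.47 = 1881.44 kN·m.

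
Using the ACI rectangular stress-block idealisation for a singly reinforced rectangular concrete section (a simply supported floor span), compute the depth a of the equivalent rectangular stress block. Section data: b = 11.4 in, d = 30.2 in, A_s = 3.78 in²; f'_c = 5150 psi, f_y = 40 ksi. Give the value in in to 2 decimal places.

T = A_s f_y = 3.78 × 40 = 151.2 kips.
a = T/(0.85 f'_c b) = 151.2/(0.85 × 5.15 × 11.4) = 3.03 in.

a ≈ 3.03 in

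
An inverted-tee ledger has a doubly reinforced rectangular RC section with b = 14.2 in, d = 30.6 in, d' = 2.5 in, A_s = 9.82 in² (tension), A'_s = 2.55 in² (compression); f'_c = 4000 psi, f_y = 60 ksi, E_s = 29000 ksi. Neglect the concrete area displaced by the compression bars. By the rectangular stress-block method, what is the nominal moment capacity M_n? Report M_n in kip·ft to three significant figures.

M_n ≈ 1310 kip·ft

Assume both steels yield.
a = (A_s − A'_s) f_y/(0.85 f'_c b) = (9.82 − 2.55) × 60/(0.85 × 4 × 14.2) = 9.035 in.
c = a/β₁ = 9.035/0.85 = 10.629 in; ε'_s = 0.003(c − d')/c = 0.0023 ≥ ε_y = 0.0021, so the compression steel yields.
M_n = (A_s − A'_s) f_y (d − a/2) + A'_s f_y (d − d') = 436.2 × (30.6 − 4.5175) + 153 × (30.6 − 2.5) = 11377.2 + 4299.3 = 15676.5 kip·in = 15676.5/12 = 1306.38 kip·ft.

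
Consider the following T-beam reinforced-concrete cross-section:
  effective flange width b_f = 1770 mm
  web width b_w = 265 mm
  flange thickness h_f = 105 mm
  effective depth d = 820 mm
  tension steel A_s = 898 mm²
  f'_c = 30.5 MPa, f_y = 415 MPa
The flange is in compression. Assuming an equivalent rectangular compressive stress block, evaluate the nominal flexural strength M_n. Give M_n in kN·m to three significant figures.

Tension: T = A_s f_y = 898 × 415 = 372670 N.
Try a within the flange: a = T/(0.85 f'_c b_f) = 372670/(0.85 × 30.5 × 1770) = 8.12 mm.
Since a = 8.12 ≤ h_f = 105 mm, the stress block lies entirely in the flange; analyse as a rectangular beam of width b_f.
M_n = T(d − a/2) = 372670 × (820 − 4.06) = 304.08 × 10⁶ N·mm.
M_n = 304.08 kN·m.

M_n ≈ 304 kN·m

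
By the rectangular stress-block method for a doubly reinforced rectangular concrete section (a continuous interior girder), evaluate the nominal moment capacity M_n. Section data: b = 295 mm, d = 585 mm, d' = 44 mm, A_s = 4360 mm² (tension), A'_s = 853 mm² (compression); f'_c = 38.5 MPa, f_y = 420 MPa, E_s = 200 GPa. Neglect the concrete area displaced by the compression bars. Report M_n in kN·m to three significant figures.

M_n ≈ 943 kN·m

Assume both tension and compression steel yield.
Net tension couple steel: A_s − A'_s = 3507 mm².
a = (A_s − A'_s) f_y / (0.85 f'_c b) = 1472940/(0.85 × 38.5 × 295) = 152.58 mm.
c = a/β₁ = 152.58/0.775 = 196.88 mm; ε'_s = 0.003(c − d')/c = 0.0023 ≥ f_y/E_s = 0.0021, so compression steel does yield.
M_n = (A_s − A'_s) f_y (d − a/2) + A'_s f_y (d − d') = [1472940 × (585 − 76.29) + 358260 × (585 − 44)] × 10⁻⁶ = 749.30 + 193.82 = 943.12 kN·m.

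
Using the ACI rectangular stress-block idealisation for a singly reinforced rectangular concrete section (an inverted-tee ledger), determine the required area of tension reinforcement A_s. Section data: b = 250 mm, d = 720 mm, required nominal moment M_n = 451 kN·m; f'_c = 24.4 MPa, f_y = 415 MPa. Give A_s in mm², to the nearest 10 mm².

With M_n = 0.85 f'_c a b (d − a/2), solve the quadratic for a:
a = d − √(d² − 2M_n/(0.85 f'_c b)) = 720 − √(720² − 2 × 451×10⁶/(0.85 × 24.4 × 250)) = 133.11 mm.
A_s = 0.85 f'_c a b / f_y = 0.85 × 24.4 × 133.11 × 250 / 415 = 1663.1 mm².

A_s ≈ 1660 mm²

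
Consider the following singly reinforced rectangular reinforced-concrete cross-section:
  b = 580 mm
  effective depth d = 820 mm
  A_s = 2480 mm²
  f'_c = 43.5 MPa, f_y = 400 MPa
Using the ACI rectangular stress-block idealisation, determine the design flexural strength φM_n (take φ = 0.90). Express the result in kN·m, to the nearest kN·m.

φM_n ≈ 711 kN·m

T = A_s f_y = 2480 × 400 = 992000 N = 992 kN.
From C = T: a = T/(0.85 f'_c b) = 992000/(0.85 × 43.5 × 580) = 46.26 mm.
M_n = T(d − a/2) = 992 kN × (820 − 23.13) mm = 790.50 kN·m.
φM_n = 0.90 × 790.50 = 711.45 kN·m.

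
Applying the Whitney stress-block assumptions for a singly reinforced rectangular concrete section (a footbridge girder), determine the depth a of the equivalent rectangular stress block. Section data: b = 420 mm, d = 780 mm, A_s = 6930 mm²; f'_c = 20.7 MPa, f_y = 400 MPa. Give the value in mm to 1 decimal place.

a ≈ 375.1 mm

T = A_s f_y = 6930 × 400 = 2772000 N = 2772 kN.
Setting C = 0.85 f'_c a b equal to T: a = 2772000/(0.85 × 20.7 × 420) = 375.1 mm.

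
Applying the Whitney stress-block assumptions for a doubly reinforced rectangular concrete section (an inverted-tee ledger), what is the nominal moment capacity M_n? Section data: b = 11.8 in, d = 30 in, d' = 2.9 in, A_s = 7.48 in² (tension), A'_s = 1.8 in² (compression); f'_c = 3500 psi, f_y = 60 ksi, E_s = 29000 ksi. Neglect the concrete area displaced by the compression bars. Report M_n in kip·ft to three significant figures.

M_n ≈ 958 kip·ft

Assume both steels yield.
a = (A_s − A'_s) f_y/(0.85 f'_c b) = (7.48 − 1.8) × 60/(0.85 × 3.5 × 11.8) = 9.708 in.
c = a/β₁ = 9.708/0.85 = 11.421 in; ε'_s = 0.003(c − d')/c = 0.0022 ≥ ε_y = 0.0021, so the compression steel yields.
M_n = (A_s − A'_s) f_y (d − a/2) + A'_s f_y (d − d') = 340.8 × (30 − 4.854) + 108 × (30 − 2.9) = 8569.8 + 2926.8 = 11496.6 kip·in = 11496.6/12 = 958.05 kip·ft.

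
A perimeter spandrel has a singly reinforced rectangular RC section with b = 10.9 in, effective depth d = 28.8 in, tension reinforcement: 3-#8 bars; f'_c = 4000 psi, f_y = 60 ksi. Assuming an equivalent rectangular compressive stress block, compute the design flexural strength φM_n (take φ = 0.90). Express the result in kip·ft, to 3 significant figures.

φM_n ≈ 287 kip·ft

A_s = 3 × 0.79 = 2.37 in².
T = A_s f_y = 2.37 × 60 = 142.2 kips.
a = T/(0.85 f'_c b) = 142.2/(0.85 × 4 × 10.9) = 3.837 in.
M_n = T(d − a/2) = 142.2 × (28.8 − 1.9185) = 3822.5 kip·in = 3822.5/12 = 318.54 kip·ft.
φM_n = 0.90 × 318.54 = 286.69 kip·ft.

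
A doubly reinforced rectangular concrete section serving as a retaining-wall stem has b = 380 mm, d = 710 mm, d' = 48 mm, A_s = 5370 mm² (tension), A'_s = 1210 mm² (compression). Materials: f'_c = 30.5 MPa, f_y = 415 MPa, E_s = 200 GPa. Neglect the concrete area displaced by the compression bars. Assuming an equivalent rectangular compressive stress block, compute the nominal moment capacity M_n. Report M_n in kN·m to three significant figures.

M_n ≈ 1410 kN·m

Assume both tension and compression steel yield.
Net tension couple steel: A_s − A'_s = 4160 mm².
a = (A_s − A'_s) f_y / (0.85 f'_c b) = 1726400/(0.85 × 30.5 × 380) = 175.24 mm.
c = a/β₁ = 175.24/0.832 = 210.63 mm; ε'_s = 0.003(c − d')/c = 0.0023 ≥ f_y/E_s = 0.0021, so compression steel does yield.
M_n = (A_s − A'_s) f_y (d − a/2) + A'_s f_y (d − d') = [1726400 × (710 − 87.62) + 502150 × (710 − 48)] × 10⁻⁶ = 1074.48 + 332.42 = 1406.90 kN·m.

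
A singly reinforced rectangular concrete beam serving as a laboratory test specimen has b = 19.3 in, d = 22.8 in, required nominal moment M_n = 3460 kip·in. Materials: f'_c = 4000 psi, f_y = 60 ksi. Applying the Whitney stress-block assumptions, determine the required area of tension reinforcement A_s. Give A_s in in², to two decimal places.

From M_n = 0.85 f'_c a b (d − a/2):
a = d − √(d² − 2M_n/(0.85 f'_c b)) = 22.8 − √(22.8² − 2 × 3460/(0.85 × 4 × 19.3)) = 2.444 in.
A_s = 0.85 f'_c a b / f_y = 0.85 × 4 × 2.444 × 19.3 / 60 = 2.673 in².

A_s ≈ 2.67 in²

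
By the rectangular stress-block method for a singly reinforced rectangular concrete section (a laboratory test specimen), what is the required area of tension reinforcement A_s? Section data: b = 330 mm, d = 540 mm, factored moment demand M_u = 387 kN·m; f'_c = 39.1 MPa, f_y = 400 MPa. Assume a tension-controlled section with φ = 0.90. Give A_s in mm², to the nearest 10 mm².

M_n = M_u/φ = 387/0.90 = 430 kN·m.
With M_n = 0.85 f'_c a b (d − a/2), solve the quadratic for a:
a = d − √(d² − 2M_n/(0.85 f'_c b)) = 540 − √(540² − 2 × 430×10⁶/(0.85 × 39.1 × 330)) = 78.28 mm.
A_s = 0.85 f'_c a b / f_y = 0.85 × 39.1 × 78.28 × 330 / 400 = 2146.3 mm².

A_s ≈ 2150 mm²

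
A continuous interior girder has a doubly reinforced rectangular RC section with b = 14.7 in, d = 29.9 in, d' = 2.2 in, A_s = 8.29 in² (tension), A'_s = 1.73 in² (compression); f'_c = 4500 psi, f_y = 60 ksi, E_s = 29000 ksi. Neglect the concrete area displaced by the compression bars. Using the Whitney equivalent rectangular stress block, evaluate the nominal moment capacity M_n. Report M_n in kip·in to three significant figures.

M_n ≈ 13300 kip·in

Assume both steels yield.
a = (A_s − A'_s) f_y/(0.85 f'_c b) = (8.29 − 1.73) × 60/(0.85 × 4.5 × 14.7) = 7.000 in.
c = a/β₁ = 7.000/0.825 = 8.485 in; ε'_s = 0.003(c − d')/c = 0.0022 ≥ ε_y = 0.0021, so the compression steel yields.
M_n = (A_s − A'_s) f_y (d − a/2) + A'_s f_y (d − d') = 393.6 × (29.9 − 3.5) + 103.8 × (29.9 − 2.2) = 10391.0 + 2875.3 = 13266.3 kip·in.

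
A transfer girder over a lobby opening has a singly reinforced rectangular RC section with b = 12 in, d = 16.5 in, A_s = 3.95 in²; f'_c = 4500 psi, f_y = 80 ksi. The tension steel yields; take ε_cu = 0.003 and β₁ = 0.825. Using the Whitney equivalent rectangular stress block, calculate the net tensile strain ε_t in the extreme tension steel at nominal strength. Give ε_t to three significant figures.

a = A_s f_y/(0.85 f'_c b) = 6.885 in.
β₁ = 0.825, so c = a/β₁ = 6.885/0.825 = 8.345 in.
From the linear strain diagram with ε_cu = 0.003: ε_t = 0.003 (d − c)/c = 0.003 × (16.5 − 8.345)/8.345 = 0.00293.
ε_t < 0.004 — the section is over-reinforced for flexure under ACI limits.

ε_t ≈ 0.00293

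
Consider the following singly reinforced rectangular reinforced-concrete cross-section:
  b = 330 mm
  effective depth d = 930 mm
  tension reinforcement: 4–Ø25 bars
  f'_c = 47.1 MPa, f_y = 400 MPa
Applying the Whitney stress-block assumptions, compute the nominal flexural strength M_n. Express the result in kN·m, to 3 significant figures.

A_s = 4 × 491 = 1964 mm².
T = A_s f_y = 1964 × 400 = 785600 N = 785.6 kN.
From C = T: a = T/(0.85 f'_c b) = 785600/(0.85 × 47.1 × 330) = 59.46 mm.
M_n = T(d − a/2) = 785.6 kN × (930 − 29.73) mm = 707.25 kN·m.

M_n ≈ 707 kN·m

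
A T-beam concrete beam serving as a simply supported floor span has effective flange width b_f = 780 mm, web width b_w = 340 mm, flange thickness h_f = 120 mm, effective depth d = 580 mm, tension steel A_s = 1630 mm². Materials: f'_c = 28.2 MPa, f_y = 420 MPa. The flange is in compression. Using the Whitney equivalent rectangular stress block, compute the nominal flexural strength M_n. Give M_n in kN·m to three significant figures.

M_n ≈ 385 kN·m

Tension: T = A_s f_y = 1630 × 420 = 684600 N.
Try a within the flange: a = T/(0.85 f'_c b_f) = 684600/(0.85 × 28.2 × 780) = 36.62 mm.
Since a = 36.62 ≤ h_f = 120 mm, the stress block lies entirely in the flange; analyse as a rectangular beam of width b_f.
M_n = T(d − a/2) = 684600 × (580 − 18.31) = 384.53 × 10⁶ N·mm.
M_n = 384.53 kN·m.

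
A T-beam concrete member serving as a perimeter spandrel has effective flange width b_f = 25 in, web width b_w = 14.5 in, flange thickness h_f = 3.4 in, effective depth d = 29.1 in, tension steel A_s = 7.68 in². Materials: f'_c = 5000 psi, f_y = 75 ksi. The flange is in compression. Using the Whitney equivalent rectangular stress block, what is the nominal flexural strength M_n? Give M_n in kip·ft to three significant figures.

M_n ≈ 1250 kip·ft

Tension: T = A_s f_y = 7.68 × 75 = 576 kips.
Try a within the flange: a = T/(0.85 f'_c b_f) = 576/(0.85 × 5 × 25) = 5.421 in.
a = 5.421 > h_f = 3.4 in: the block extends into the web. Split into flange-overhang and web parts.
C_f = 0.85 f'_c (b_f − b_w) h_f = 0.85 × 5 × (25 − 14.5) × 3.4 = 151.7 kips.
Remaining web compression depth: a_w = (T − C_f)/(0.85 f'_c b_w) = (576 − 151.7)/(0.85 × 5 × 14.5) = 6.885 in.
M_n = C_f(d − h_f/2) + (T − C_f)(d − a_w/2) = 151.7 × (29.1 − 1.7) + 424.3 × (29.1 − 3.4425) = 4156.6 + 10886.5 = 15043.1 kip·in.
M_n = 15043.1/12 = 1253.59 kip·ft.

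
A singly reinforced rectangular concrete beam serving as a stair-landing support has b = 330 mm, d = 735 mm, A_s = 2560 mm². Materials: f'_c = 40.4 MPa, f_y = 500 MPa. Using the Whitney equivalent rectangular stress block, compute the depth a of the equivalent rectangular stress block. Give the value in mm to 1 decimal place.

T = A_s f_y = 2560 × 500 = 1280000 N = 1280 kN.
Setting C = 0.85 f'_c a b equal to T: a = 1280000/(0.85 × 40.4 × 330) = 113.0 mm.

a ≈ 113.0 mm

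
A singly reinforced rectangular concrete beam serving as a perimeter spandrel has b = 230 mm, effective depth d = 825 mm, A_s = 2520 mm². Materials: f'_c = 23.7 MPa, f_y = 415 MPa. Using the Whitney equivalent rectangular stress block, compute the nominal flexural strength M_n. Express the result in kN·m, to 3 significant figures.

M_n ≈ 745 kN·m

T = A_s f_y = 2520 × 415 = 1045800 N = 1045.8 kN.
From C = T: a = T/(0.85 f'_c b) = 1045800/(0.85 × 23.7 × 230) = 225.71 mm.
M_n = T(d − a/2) = 1045.8 kN × (825 − 112.855) mm = 744.76 kN·m.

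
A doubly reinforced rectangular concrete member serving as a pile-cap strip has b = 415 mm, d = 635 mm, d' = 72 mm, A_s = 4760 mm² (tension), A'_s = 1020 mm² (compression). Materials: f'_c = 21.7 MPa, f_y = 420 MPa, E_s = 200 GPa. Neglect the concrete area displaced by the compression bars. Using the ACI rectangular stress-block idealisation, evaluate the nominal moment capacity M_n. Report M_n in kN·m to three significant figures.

Assume both tension and compression steel yield.
Net tension couple steel: A_s − A'_s = 3740 mm².
a = (A_s − A'_s) f_y / (0.85 f'_c b) = 1570800/(0.85 × 21.7 × 415) = 205.21 mm.
c = a/β₁ = 205.21/0.85 = 241.42 mm; ε'_s = 0.003(c − d')/c = 0.0021 ≥ f_y/E_s = 0.0021, so compression steel does yield.
M_n = (A_s − A'_s) f_y (d − a/2) + A'_s f_y (d − d') = [1570800 × (635 − 102.605) + 428400 × (635 − 72)] × 10⁻⁶ = 836.29 + 241.19 = 1077.48 kN·m.

M_n ≈ 1080 kN·m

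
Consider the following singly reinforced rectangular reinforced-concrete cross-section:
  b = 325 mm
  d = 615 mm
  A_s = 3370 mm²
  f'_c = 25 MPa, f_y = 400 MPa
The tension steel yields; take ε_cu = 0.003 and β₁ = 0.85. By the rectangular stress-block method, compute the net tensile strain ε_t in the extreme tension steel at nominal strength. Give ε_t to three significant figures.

ε_t ≈ 0.00503

a = A_s f_y/(0.85 f'_c b) = 195.19 mm.
β₁ = 0.85, so c = a/β₁ = 195.19/0.85 = 229.64 mm.
From the linear strain diagram with ε_cu = 0.003: ε_t = 0.003 (d − c)/c = 0.003 × (615 − 229.64)/229.64 = 0.00503.
Since ε_t ≥ 0.005, the section is tension-controlled.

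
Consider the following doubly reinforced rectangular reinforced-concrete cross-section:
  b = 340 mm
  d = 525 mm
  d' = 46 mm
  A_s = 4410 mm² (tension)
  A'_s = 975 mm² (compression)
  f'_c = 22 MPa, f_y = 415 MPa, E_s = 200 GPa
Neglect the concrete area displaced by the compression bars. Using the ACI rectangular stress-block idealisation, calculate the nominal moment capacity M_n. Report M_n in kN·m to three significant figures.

M_n ≈ 782 kN·m

Assume both tension and compression steel yield.
Net tension couple steel: A_s − A'_s = 3435 mm².
a = (A_s − A'_s) f_y / (0.85 f'_c b) = 1425525/(0.85 × 22 × 340) = 224.21 mm.
c = a/β₁ = 224.21/0.85 = 263.78 mm; ε'_s = 0.003(c − d')/c = 0.0025 ≥ f_y/E_s = 0.0021, so compression steel does yield.
M_n = (A_s − A'_s) f_y (d − a/2) + A'_s f_y (d − d') = [1425525 × (525 − 112.105) + 404625 × (525 − 46)] × 10⁻⁶ = 588.59 + 193.82 = 782.41 kN·m.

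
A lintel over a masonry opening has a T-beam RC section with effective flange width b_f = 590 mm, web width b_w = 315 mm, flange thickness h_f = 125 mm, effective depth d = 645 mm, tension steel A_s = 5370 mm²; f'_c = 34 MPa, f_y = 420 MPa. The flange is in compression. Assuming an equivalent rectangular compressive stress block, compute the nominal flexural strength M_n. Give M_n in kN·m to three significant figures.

M_n ≈ 1310 kN·m

Tension: T = A_s f_y = 5370 × 420 = 2255400 N.
Try a within the flange: a = T/(0.85 f'_c b_f) = 2255400/(0.85 × 34 × 590) = 132.27 mm.
a = 132.27 > h_f = 125 mm: the block extends into the web. Split into flange-overhang and web parts.
C_f = 0.85 f'_c (b_f − b_w) h_f = 0.85 × 34 × (590 − 315) × 125 = 993438 N.
Remaining web compression depth: a_w = (T − C_f)/(0.85 f'_c b_w) = (2255400 − 993438)/(0.85 × 34 × 315) = 138.62 mm.
M_n = C_f(d − h_f/2) + (T − C_f)(d − a_w/2) = 993438 × (645 − 62.5) + 1261962 × (645 − 69.31) = 578.68 + 726.50 = 1305.18 × 10⁶ N·mm.
M_n = 1305.18 kN·m.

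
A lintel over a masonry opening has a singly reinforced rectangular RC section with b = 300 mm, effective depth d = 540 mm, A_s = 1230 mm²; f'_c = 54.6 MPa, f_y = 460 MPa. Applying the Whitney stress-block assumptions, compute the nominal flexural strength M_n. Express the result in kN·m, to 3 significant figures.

M_n ≈ 294 kN·m

T = A_s f_y = 1230 × 460 = 565800 N = 565.8 kN.
From C = T: a = T/(0.85 f'_c b) = 565800/(0.85 × 54.6 × 300) = 40.64 mm.
M_n = T(d − a/2) = 565.8 kN × (540 − 20.32) mm = 294.03 kN·m.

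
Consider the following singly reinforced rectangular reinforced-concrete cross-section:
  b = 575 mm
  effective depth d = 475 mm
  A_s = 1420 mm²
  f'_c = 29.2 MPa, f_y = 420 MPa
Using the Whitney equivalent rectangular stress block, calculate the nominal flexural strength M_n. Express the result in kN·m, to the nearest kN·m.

T = A_s f_y = 1420 × 420 = 596400 N = 596.4 kN.
From C = T: a = T/(0.85 f'_c b) = 596400/(0.85 × 29.2 × 575) = 41.79 mm.
M_n = T(d − a/2) = 596.4 kN × (475 − 20.895) mm = 270.83 kN·m.

M_n ≈ 271 kN·m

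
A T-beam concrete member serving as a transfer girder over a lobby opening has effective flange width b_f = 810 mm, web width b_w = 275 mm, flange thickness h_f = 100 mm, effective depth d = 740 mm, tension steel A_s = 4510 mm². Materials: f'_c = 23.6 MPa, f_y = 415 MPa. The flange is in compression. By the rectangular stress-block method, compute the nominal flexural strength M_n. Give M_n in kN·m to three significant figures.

Tension: T = A_s f_y = 4510 × 415 = 1871650 N.
Try a within the flange: a = T/(0.85 f'_c b_f) = 1871650/(0.85 × 23.6 × 810) = 115.19 mm.
a = 115.19 > h_f = 100 mm: the block extends into the web. Split into flange-overhang and web parts.
C_f = 0.85 f'_c (b_f − b_w) h_f = 0.85 × 23.6 × (810 − 275) × 100 = 1073210 N.
Remaining web compression depth: a_w = (T − C_f)/(0.85 f'_c b_w) = (1871650 − 1073210)/(0.85 × 23.6 × 275) = 144.74 mm.
M_n = C_f(d − h_f/2) + (T − C_f)(d − a_w/2) = 1073210 × (740 − 50) + 798440 × (740 − 72.37) = 740.51 + 533.06 = 1273.57 × 10⁶ N·mm.
M_n = 1273.57 kN·m.

M_n ≈ 1270 kN·m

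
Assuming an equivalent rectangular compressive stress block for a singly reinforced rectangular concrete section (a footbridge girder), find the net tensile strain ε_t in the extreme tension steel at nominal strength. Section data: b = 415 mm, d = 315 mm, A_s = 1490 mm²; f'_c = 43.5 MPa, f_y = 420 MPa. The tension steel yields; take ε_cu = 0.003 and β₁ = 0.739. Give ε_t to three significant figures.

ε_t ≈ 0.0141

a = A_s f_y/(0.85 f'_c b) = 40.78 mm.
β₁ = 0.739, so c = a/β₁ = 40.78/0.739 = 55.18 mm.
From the linear strain diagram with ε_cu = 0.003: ε_t = 0.003 (d − c)/c = 0.003 × (315 − 55.18)/55.18 = 0.0141.
Since ε_t ≥ 0.005, the section is tension-controlled.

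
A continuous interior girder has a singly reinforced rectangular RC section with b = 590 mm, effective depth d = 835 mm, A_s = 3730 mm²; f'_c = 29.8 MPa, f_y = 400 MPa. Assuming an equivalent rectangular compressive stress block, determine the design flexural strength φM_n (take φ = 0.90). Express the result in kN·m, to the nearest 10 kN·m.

φM_n ≈ 1050 kN·m

T = A_s f_y = 3730 × 400 = 1492000 N = 1492 kN.
From C = T: a = T/(0.85 f'_c b) = 1492000/(0.85 × 29.8 × 590) = 99.83 mm.
M_n = T(d − a/2) = 1492 kN × (835 − 49.915) mm = 1171.35 kN·m.
φM_n = 0.90 × 1171.35 = 1054.22 kN·m.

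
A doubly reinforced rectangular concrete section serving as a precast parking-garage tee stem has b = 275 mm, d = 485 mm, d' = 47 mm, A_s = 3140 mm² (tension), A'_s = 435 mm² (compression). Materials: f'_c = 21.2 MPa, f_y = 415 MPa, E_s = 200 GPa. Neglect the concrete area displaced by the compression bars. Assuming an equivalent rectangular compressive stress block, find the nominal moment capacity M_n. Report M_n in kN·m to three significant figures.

Assume both tension and compression steel yield.
Net tension couple steel: A_s − A'_s = 2705 mm².
a = (A_s − A'_s) f_y / (0.85 f'_c b) = 1122575/(0.85 × 21.2 × 275) = 226.53 mm.
c = a/β₁ = 226.53/0.85 = 266.51 mm; ε'_s = 0.003(c − d')/c = 0.0025 ≥ f_y/E_s = 0.0021, so compression steel does yield.
M_n = (A_s − A'_s) f_y (d − a/2) + A'_s f_y (d − d') = [1122575 × (485 − 113.265) + 180525 × (485 − 47)] × 10⁻⁶ = 417.30 + 79.07 = 496.37 kN·m.

M_n ≈ 496 kN·m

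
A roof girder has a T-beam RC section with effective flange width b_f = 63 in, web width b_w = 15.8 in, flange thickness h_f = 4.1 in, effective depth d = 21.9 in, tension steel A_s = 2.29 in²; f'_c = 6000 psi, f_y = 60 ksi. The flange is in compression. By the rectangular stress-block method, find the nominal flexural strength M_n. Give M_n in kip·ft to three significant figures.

Tension: T = A_s f_y = 2.29 × 60 = 137.4 kips.
Try a within the flange: a = T/(0.85 f'_c b_f) = 137.4/(0.85 × 6 × 63) = 0.428 in.
Since a = 0.428 ≤ h_f = 4.1 in, the stress block lies entirely in the flange; analyse as a rectangular beam of width b_f.
M_n = T(d − a/2) = 137.4 × (21.9 − 0.214) = 2979.7 kip·in.
M_n = 2979.7/12 = 248.31 kip·ft.

M_n ≈ 248 kip·ft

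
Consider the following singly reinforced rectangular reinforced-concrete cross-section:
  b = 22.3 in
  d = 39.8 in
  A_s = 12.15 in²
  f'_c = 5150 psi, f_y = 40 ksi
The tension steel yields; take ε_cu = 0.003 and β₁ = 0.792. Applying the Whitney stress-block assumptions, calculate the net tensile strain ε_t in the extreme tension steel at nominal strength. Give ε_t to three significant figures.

a = A_s f_y/(0.85 f'_c b) = 4.979 in.
β₁ = 0.792, so c = a/β₁ = 4.979/0.792 = 6.287 in.
From the linear strain diagram with ε_cu = 0.003: ε_t = 0.003 (d − c)/c = 0.003 × (39.8 − 6.287)/6.287 = 0.0160.
Since ε_t ≥ 0.005, the section is tension-controlled.

ε_t ≈ 0.0160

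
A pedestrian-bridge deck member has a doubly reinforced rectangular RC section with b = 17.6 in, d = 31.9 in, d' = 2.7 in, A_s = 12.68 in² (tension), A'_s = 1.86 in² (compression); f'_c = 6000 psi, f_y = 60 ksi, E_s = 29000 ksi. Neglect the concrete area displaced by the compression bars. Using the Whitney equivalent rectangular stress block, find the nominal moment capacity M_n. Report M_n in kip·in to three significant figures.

M_n ≈ 21600 kip·in

Assume both steels yield.
a = (A_s − A'_s) f_y/(0.85 f'_c b) = (12.68 − 1.86) × 60/(0.85 × 6 × 17.6) = 7.233 in.
c = a/β₁ = 7.233/0.75 = 9.644 in; ε'_s = 0.003(c − d')/c = 0.0022 ≥ ε_y = 0.0021, so the compression steel yields.
M_n = (A_s − A'_s) f_y (d − a/2) + A'_s f_y (d − d') = 649.2 × (31.9 − 3.6165) + 111.6 × (31.9 − 2.7) = 18361.6 + 3258.7 = 21620.3 kip·in.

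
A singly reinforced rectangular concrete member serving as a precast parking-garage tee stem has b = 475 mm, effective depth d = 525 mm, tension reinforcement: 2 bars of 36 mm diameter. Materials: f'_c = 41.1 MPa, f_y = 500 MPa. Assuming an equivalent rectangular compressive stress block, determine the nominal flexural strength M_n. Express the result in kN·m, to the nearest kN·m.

M_n ≈ 503 kN·m

A_s = 2 × 1018 = 2036 mm².
T = A_s f_y = 2036 × 500 = 1018000 N = 1018 kN.
From C = T: a = T/(0.85 f'_c b) = 1018000/(0.85 × 41.1 × 475) = 61.35 mm.
M_n = T(d − a/2) = 1018 kN × (525 − 30.675) mm = 503.22 kN·m.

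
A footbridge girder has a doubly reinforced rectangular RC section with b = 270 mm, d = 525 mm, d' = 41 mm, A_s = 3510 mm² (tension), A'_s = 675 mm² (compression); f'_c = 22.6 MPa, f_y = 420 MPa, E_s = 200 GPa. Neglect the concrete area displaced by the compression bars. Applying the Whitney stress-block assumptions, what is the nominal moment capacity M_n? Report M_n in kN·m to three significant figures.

M_n ≈ 626 kN·m

Assume both tension and compression steel yield.
Net tension couple steel: A_s − A'_s = 2835 mm².
a = (A_s − A'_s) f_y / (0.85 f'_c b) = 1190700/(0.85 × 22.6 × 270) = 229.57 mm.
c = a/β₁ = 229.57/0.85 = 270.08 mm; ε'_s = 0.003(c − d')/c = 0.0025 ≥ f_y/E_s = 0.0021, so compression steel does yield.
M_n = (A_s − A'_s) f_y (d − a/2) + A'_s f_y (d − d') = [1190700 × (525 − 114.785) + 283500 × (525 − 41)] × 10⁻⁶ = 488.44 + 137.21 = 625.65 kN·m.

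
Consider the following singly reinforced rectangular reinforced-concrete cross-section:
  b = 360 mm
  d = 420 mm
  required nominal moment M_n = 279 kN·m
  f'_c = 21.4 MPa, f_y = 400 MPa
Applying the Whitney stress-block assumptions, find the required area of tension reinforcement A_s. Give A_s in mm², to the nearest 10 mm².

A_s ≈ 1930 mm²

With M_n = 0.85 f'_c a b (d − a/2), solve the quadratic for a:
a = d − √(d² − 2M_n/(0.85 f'_c b)) = 420 − √(420² − 2 × 279×10⁶/(0.85 × 21.4 × 360)) = 118.03 mm.
A_s = 0.85 f'_c a b / f_y = 0.85 × 21.4 × 118.03 × 360 / 400 = 1932.3 mm².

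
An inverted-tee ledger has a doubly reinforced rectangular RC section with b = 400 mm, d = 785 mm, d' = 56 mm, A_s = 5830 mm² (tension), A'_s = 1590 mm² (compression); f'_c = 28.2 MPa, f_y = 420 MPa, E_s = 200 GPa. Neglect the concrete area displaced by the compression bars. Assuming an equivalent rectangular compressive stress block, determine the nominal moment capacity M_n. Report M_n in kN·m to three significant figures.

M_n ≈ 1720 kN·m

Assume both tension and compression steel yield.
Net tension couple steel: A_s − A'_s = 4240 mm².
a = (A_s − A'_s) f_y / (0.85 f'_c b) = 1780800/(0.85 × 28.2 × 400) = 185.73 mm.
c = a/β₁ = 185.73/0.849 = 218.76 mm; ε'_s = 0.003(c − d')/c = 0.0022 ≥ f_y/E_s = 0.0021, so compression steel does yield.
M_n = (A_s − A'_s) f_y (d − a/2) + A'_s f_y (d − d') = [1780800 × (785 − 92.865) + 667800 × (785 − 56)] × 10⁻⁶ = 1232.55 + 486.83 = 1719.38 kN·m.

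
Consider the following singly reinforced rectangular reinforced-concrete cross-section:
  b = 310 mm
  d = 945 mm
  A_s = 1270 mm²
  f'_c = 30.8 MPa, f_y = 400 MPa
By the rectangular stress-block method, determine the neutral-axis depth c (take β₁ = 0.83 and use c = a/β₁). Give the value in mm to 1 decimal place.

T = A_s f_y = 1270 × 400 = 508000 N = 508 kN.
Setting C = 0.85 f'_c a b equal to T: a = 508000/(0.85 × 30.8 × 310) = 62.594 mm.
With β₁ = 0.83, c = a/β₁ = 62.594/0.83 = 75.4 mm.

c ≈ 75.4 mm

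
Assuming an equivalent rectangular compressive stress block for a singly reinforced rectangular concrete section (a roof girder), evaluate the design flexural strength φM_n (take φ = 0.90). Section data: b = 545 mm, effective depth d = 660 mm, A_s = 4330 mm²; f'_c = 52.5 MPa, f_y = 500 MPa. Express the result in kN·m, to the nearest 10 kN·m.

φM_n ≈ 1200 kN·m

T = A_s f_y = 4330 × 500 = 2165000 N = 2165 kN.
From C = T: a = T/(0.85 f'_c b) = 2165000/(0.85 × 52.5 × 545) = 89.02 mm.
M_n = T(d − a/2) = 2165 kN × (660 − 44.51) mm = 1332.54 kN·m.
φM_n = 0.90 × 1332.54 = 1199.29 kN·m.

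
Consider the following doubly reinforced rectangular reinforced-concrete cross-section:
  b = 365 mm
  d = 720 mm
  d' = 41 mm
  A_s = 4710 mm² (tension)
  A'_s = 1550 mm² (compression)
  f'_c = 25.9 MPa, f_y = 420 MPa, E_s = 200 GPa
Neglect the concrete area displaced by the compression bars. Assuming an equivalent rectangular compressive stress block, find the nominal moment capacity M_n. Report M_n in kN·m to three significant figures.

Assume both tension and compression steel yield.
Net tension couple steel: A_s − A'_s = 3160 mm².
a = (A_s − A'_s) f_y / (0.85 f'_c b) = 1327200/(0.85 × 25.9 × 365) = 165.17 mm.
c = a/β₁ = 165.17/0.85 = 194.32 mm; ε'_s = 0.003(c − d')/c = 0.0024 ≥ f_y/E_s = 0.0021, so compression steel does yield.
M_n = (A_s − A'_s) f_y (d − a/2) + A'_s f_y (d − d') = [1327200 × (720 − 82.585) + 651000 × (720 − 41)] × 10⁻⁶ = 845.98 + 442.03 = 1288.01 kN·m.

M_n ≈ 1290 kN·m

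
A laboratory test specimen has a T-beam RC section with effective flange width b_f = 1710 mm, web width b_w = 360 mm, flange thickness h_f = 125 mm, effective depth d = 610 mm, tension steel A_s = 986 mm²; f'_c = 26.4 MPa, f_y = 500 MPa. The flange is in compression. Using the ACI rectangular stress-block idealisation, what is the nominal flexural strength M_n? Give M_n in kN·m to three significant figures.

M_n ≈ 298 kN·m

Tension: T = A_s f_y = 986 × 500 = 493000 N.
Try a within the flange: a = T/(0.85 f'_c b_f) = 493000/(0.85 × 26.4 × 1710) = 12.85 mm.
Since a = 12.85 ≤ h_f = 125 mm, the stress block lies entirely in the flange; analyse as a rectangular beam of width b_f.
M_n = T(d − a/2) = 493000 × (610 − 6.425) = 297.56 × 10⁶ N·mm.
M_n = 297.56 kN·m.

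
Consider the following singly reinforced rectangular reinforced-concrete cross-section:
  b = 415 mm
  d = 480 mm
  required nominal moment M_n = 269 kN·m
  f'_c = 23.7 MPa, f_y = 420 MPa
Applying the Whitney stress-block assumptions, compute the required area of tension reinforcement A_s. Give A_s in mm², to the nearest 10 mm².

A_s ≈ 1440 mm²

With M_n = 0.85 f'_c a b (d − a/2), solve the quadratic for a:
a = d − √(d² − 2M_n/(0.85 f'_c b)) = 480 − √(480² − 2 × 269×10⁶/(0.85 × 23.7 × 415)) = 72.51 mm.
A_s = 0.85 f'_c a b / f_y = 0.85 × 23.7 × 72.51 × 415 / 420 = 1443.3 mm².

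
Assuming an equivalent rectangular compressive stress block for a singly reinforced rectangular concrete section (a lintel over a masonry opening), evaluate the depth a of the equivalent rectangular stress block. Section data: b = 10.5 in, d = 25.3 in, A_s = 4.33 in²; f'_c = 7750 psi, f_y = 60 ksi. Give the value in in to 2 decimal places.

a ≈ 3.76 in

T = A_s f_y = 4.33 × 60 = 259.8 kips.
a = T/(0.85 f'_c b) = 259.8/(0.85 × 7.75 × 10.5) = 3.76 in.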